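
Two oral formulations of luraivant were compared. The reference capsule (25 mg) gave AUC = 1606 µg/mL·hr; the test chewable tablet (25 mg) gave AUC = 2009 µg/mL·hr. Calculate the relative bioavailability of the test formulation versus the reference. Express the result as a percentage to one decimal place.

F_rel = (AUC_test/D_test) / (AUC_ref/D_ref)
      = (2009/25) / (1606/25)
      = 80.36 / 64.24 = 1.2509 = 125.09%

F_rel = 125.1%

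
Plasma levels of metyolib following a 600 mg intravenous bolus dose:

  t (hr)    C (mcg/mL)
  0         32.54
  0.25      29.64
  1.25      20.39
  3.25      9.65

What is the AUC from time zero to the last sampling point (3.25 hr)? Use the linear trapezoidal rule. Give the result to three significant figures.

AUC = 62.8 mcg/mL·hr

Trapezoidal AUC_0→3.25:
  [0→0.25]: (32.54+29.64)/2 × 0.25 = 7.7725
  [0.25→1.25]: (29.64+20.39)/2 × 1 = 25.015
  [1.25→3.25]: (20.39+9.65)/2 × 2 = 30.04
  Sum = 62.8275 mcg/mL·hr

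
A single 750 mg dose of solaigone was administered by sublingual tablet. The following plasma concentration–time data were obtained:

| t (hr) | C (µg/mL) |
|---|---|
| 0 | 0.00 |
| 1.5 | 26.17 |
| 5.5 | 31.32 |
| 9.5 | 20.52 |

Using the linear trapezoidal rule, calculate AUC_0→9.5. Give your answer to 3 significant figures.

AUC = 238 µg/mL·hr

Trapezoidal AUC_0→9.5:
  [0→1.5]: (0.00+26.17)/2 × 1.5 = 19.6275
  [1.5→5.5]: (26.17+31.32)/2 × 4 = 114.98
  [5.5→9.5]: (31.32+20.52)/2 × 4 = 103.68
  Sum = 238.2875 µg/mL·hr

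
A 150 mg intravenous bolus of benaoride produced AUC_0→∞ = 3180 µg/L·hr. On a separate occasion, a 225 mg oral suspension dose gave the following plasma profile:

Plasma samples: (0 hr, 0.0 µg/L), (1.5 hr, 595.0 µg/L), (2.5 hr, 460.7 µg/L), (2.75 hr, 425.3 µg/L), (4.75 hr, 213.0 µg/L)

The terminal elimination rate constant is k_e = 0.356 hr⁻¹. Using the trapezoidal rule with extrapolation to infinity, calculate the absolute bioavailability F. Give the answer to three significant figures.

F = 0.487

Trapezoidal AUC_0→4.75 (oral suspension):
  [0→1.5]: (0.0+595.0)/2 × 1.5 = 446.25
  [1.5→2.5]: (595.0+460.7)/2 × 1 = 527.85
  [2.5→2.75]: (460.7+425.3)/2 × 0.25 = 110.75
  [2.75→4.75]: (425.3+213.0)/2 × 2 = 638.3
  Sum = 1723.15 µg/L·hr
Tail: C_last/k_e = 213.0/0.356 = 598.315
AUC_0→∞ (oral suspension) = 1723.15 + 598.315 = 2321.465 µg/L·hr
F = (AUC_ev/D_ev)/(AUC_iv/D_iv) = (2321.465/225)/(3180/150) = 10.3176/21.2 = 0.4867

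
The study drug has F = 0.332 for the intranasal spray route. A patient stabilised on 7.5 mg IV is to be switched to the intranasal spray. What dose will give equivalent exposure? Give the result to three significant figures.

For equal systemic exposure: F × D_ev = D_iv
D_ev = D_iv / F = 7.5 / 0.332 = 22.5904 mg

D_intranasal = 22.6 mg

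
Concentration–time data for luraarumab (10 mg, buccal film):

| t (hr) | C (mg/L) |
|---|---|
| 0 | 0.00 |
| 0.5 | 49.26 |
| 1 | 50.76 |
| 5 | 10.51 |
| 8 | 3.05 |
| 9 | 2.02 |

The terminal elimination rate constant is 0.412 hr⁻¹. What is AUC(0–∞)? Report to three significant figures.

Trapezoidal AUC_0→9:
  [0→0.5]: (0.00+49.26)/2 × 0.5 = 12.315
  [0.5→1]: (49.26+50.76)/2 × 0.5 = 25.005
  [1→5]: (50.76+10.51)/2 × 4 = 122.54
  [5→8]: (10.51+3.05)/2 × 3 = 20.34
  [8→9]: (3.05+2.02)/2 × 1 = 2.535
  Sum = 182.735 mg/L·hr
Extrapolated tail: C_last / k_e = 2.02 / 0.412 = 4.903
AUC_0→∞ = 182.735 + 4.903 = 187.638 mg/L·hr

AUC = 188 mg/L·hr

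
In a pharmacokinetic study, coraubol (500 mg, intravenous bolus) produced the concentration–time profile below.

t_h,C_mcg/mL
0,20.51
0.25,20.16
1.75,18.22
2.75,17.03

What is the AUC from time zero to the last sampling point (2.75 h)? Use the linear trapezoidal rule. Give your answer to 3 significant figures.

Trapezoidal AUC_0→2.75:
  [0→0.25]: (20.51+20.16)/2 × 0.25 = 5.08375
  [0.25→1.75]: (20.16+18.22)/2 × 1.5 = 28.785
  [1.75→2.75]: (18.22+17.03)/2 × 1 = 17.625
  Sum = 51.49375 mcg/mL·h

AUC = 51.5 mcg/mL·h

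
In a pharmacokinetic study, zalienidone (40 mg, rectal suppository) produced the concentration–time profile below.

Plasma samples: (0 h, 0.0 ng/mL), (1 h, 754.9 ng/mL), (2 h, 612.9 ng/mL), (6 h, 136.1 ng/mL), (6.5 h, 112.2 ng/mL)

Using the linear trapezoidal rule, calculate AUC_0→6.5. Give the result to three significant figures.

Trapezoidal AUC_0→6.5:
  [0→1]: (0.0+754.9)/2 × 1 = 377.45
  [1→2]: (754.9+612.9)/2 × 1 = 683.9
  [2→6]: (612.9+136.1)/2 × 4 = 1498.0
  [6→6.5]: (136.1+112.2)/2 × 0.5 = 62.075
  Sum = 2621.425 ng/mL·h

AUC = 2620 ng/mL·h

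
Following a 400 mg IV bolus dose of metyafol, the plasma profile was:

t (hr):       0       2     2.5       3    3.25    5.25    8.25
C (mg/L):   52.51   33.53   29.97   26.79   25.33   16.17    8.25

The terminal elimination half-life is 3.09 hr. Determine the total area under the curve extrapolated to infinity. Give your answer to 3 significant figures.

Trapezoidal AUC_0→8.25:
  [0→2]: (52.51+33.53)/2 × 2 = 86.04
  [2→2.5]: (33.53+29.97)/2 × 0.5 = 15.875
  [2.5→3]: (29.97+26.79)/2 × 0.5 = 14.19
  [3→3.25]: (26.79+25.33)/2 × 0.25 = 6.515
  [3.25→5.25]: (25.33+16.17)/2 × 2 = 41.5
  [5.25→8.25]: (16.17+8.25)/2 × 3 = 36.63
  Sum = 200.75 mg/L·hr
k_e = ln2 / t½ = 0.693147 / 3.09 = 0.2243 hr^-1
Extrapolated tail: C_last / k_e = 8.25 / 0.2243 = 36.781
AUC_0→∞ = 200.75 + 36.781 = 237.531 mg/L·hr

AUC = 238 mg/L·hr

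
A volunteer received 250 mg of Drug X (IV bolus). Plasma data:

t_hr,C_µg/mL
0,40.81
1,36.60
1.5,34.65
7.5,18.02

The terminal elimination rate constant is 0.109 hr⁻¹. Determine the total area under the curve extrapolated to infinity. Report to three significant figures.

AUC = 380 µg/mL·hr

Trapezoidal AUC_0→7.5:
  [0→1]: (40.81+36.60)/2 × 1 = 38.705
  [1→1.5]: (36.60+34.65)/2 × 0.5 = 17.8125
  [1.5→7.5]: (34.65+18.02)/2 × 6 = 158.01
  Sum = 214.5275 µg/mL·hr
Extrapolated tail: C_last / k_e = 18.02 / 0.109 = 165.321
AUC_0→∞ = 214.5275 + 165.321 = 379.8485 µg/mL·hr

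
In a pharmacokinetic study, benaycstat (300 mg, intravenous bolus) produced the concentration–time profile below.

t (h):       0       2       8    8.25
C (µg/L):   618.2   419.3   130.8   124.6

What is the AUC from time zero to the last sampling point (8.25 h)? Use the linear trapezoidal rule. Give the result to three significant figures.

Trapezoidal AUC_0→8.25:
  [0→2]: (618.2+419.3)/2 × 2 = 1037.5
  [2→8]: (419.3+130.8)/2 × 6 = 1650.3
  [8→8.25]: (130.8+124.6)/2 × 0.25 = 31.925
  Sum = 2719.725 µg/L·h

AUC = 2720 µg/L·h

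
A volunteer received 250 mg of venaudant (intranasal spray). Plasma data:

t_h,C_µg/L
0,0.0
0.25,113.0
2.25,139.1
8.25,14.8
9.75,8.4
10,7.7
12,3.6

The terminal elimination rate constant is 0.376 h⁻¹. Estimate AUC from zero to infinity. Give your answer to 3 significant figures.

Trapezoidal AUC_0→12:
  [0→0.25]: (0.0+113.0)/2 × 0.25 = 14.125
  [0.25→2.25]: (113.0+139.1)/2 × 2 = 252.1
  [2.25→8.25]: (139.1+14.8)/2 × 6 = 461.7
  [8.25→9.75]: (14.8+8.4)/2 × 1.5 = 17.4
  [9.75→10]: (8.4+7.7)/2 × 0.25 = 2.0125
  [10→12]: (7.7+3.6)/2 × 2 = 11.3
  Sum = 758.6375 µg/L·h
Extrapolated tail: C_last / k_e = 3.6 / 0.376 = 9.574
AUC_0→∞ = 758.6375 + 9.574 = 768.2115 µg/L·h

AUC = 768 µg/L·h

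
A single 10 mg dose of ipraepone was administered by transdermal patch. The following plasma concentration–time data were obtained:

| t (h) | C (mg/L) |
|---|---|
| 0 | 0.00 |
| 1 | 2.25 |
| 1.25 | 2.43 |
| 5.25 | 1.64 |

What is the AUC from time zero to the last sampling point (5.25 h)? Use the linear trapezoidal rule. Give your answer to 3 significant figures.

Trapezoidal AUC_0→5.25:
  [0→1]: (0.00+2.25)/2 × 1 = 1.125
  [1→1.25]: (2.25+2.43)/2 × 0.25 = 0.585
  [1.25→5.25]: (2.43+1.64)/2 × 4 = 8.14
  Sum = 9.85 mg/L·h

AUC = 9.85 mg/L·h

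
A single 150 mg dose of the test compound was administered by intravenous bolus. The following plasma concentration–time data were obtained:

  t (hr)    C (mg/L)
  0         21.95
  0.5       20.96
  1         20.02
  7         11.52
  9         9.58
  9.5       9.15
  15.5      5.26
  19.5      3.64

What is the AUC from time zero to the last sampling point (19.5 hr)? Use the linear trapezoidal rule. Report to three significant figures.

AUC = 202 mg/L·hr

Trapezoidal AUC_0→19.5:
  [0→0.5]: (21.95+20.96)/2 × 0.5 = 10.7275
  [0.5→1]: (20.96+20.02)/2 × 0.5 = 10.245
  [1→7]: (20.02+11.52)/2 × 6 = 94.62
  [7→9]: (11.52+9.58)/2 × 2 = 21.1
  [9→9.5]: (9.58+9.15)/2 × 0.5 = 4.6825
  [9.5→15.5]: (9.15+5.26)/2 × 6 = 43.23
  [15.5→19.5]: (5.26+3.64)/2 × 4 = 17.8
  Sum = 202.405 mg/L·hr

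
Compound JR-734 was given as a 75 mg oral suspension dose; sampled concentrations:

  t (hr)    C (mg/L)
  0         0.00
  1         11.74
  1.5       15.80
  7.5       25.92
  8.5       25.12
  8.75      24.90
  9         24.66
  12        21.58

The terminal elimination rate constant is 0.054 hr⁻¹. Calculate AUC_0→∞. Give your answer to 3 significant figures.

AUC = 645 mg/L·hr

Trapezoidal AUC_0→12:
  [0→1]: (0.00+11.74)/2 × 1 = 5.87
  [1→1.5]: (11.74+15.80)/2 × 0.5 = 6.885
  [1.5→7.5]: (15.80+25.92)/2 × 6 = 125.16
  [7.5→8.5]: (25.92+25.12)/2 × 1 = 25.52
  [8.5→8.75]: (25.12+24.90)/2 × 0.25 = 6.2525
  [8.75→9]: (24.90+24.66)/2 × 0.25 = 6.195
  [9→12]: (24.66+21.58)/2 × 3 = 69.36
  Sum = 245.2425 mg/L·hr
Extrapolated tail: C_last / k_e = 21.58 / 0.054 = 399.630
AUC_0→∞ = 245.2425 + 399.630 = 644.8725 mg/L·hr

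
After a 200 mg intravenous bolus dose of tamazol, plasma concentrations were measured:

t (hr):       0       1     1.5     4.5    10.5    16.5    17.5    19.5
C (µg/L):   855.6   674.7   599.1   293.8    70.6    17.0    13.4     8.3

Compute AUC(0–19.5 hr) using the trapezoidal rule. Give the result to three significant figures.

Trapezoidal AUC_0→19.5:
  [0→1]: (855.6+674.7)/2 × 1 = 765.15
  [1→1.5]: (674.7+599.1)/2 × 0.5 = 318.45
  [1.5→4.5]: (599.1+293.8)/2 × 3 = 1339.35
  [4.5→10.5]: (293.8+70.6)/2 × 6 = 1093.2
  [10.5→16.5]: (70.6+17.0)/2 × 6 = 262.8
  [16.5→17.5]: (17.0+13.4)/2 × 1 = 15.2
  [17.5→19.5]: (13.4+8.3)/2 × 2 = 21.7
  Sum = 3815.85 µg/L·hr

AUC = 3820 µg/L·hr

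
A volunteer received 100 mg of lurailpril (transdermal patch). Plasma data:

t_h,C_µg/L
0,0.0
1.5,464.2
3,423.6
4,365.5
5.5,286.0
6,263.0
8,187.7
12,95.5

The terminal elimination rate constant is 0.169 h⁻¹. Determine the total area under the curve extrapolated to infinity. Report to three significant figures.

AUC = 3620 µg/L·h

Trapezoidal AUC_0→12:
  [0→1.5]: (0.0+464.2)/2 × 1.5 = 348.15
  [1.5→3]: (464.2+423.6)/2 × 1.5 = 665.85
  [3→4]: (423.6+365.5)/2 × 1 = 394.55
  [4→5.5]: (365.5+286.0)/2 × 1.5 = 488.625
  [5.5→6]: (286.0+263.0)/2 × 0.5 = 137.25
  [6→8]: (263.0+187.7)/2 × 2 = 450.7
  [8→12]: (187.7+95.5)/2 × 4 = 566.4
  Sum = 3051.525 µg/L·h
Extrapolated tail: C_last / k_e = 95.5 / 0.169 = 565.089
AUC_0→∞ = 3051.525 + 565.089 = 3616.614 µg/L·h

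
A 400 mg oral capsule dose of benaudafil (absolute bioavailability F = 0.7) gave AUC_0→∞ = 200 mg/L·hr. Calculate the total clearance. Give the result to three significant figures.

CL = F × Dose / AUC_0→∞
   = 0.7 × 400 / 200 = 1.4 L/hr

CL = 1.40 L/hr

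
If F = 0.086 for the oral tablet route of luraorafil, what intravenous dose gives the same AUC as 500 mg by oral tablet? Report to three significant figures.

Systemic exposure from an extravascular dose = F × D_ev, so the equivalent IV dose is F × D_ev.
D_iv = F × D_ev = 0.086 × 500 = 43 mg

D_iv = 43.0 mg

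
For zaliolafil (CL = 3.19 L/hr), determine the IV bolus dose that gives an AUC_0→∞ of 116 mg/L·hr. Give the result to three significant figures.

Dose = 370 mg

Dose_iv = CL × AUC_0→∞
     = 3.19 × 116 = 370.04 mg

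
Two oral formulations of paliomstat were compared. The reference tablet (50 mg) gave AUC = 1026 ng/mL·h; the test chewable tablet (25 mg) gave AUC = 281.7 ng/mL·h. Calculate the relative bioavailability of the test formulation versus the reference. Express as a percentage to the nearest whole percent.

F_rel = 55%

F_rel = (AUC_test/D_test) / (AUC_ref/D_ref)
      = (281.7/25) / (1026/50)
      = 11.268 / 20.52 = 0.5491 = 54.91%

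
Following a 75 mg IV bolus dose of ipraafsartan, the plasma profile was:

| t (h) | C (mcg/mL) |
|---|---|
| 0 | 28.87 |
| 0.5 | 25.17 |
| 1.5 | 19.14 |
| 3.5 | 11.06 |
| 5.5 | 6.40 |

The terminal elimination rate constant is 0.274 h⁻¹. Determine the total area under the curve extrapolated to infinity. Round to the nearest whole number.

AUC = 107 mcg/mL·h

Trapezoidal AUC_0→5.5:
  [0→0.5]: (28.87+25.17)/2 × 0.5 = 13.51
  [0.5→1.5]: (25.17+19.14)/2 × 1 = 22.155
  [1.5→3.5]: (19.14+11.06)/2 × 2 = 30.2
  [3.5→5.5]: (11.06+6.40)/2 × 2 = 17.46
  Sum = 83.325 mcg/mL·h
Extrapolated tail: C_last / k_e = 6.40 / 0.274 = 23.358
AUC_0→∞ = 83.325 + 23.358 = 106.683 mcg/mL·h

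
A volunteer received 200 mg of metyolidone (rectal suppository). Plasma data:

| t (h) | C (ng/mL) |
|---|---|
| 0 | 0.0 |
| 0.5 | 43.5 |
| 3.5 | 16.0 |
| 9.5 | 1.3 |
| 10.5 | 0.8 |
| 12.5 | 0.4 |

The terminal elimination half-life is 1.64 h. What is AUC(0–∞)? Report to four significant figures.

AUC = 155.2 ng/mL·h

Trapezoidal AUC_0→12.5:
  [0→0.5]: (0.0+43.5)/2 × 0.5 = 10.875
  [0.5→3.5]: (43.5+16.0)/2 × 3 = 89.25
  [3.5→9.5]: (16.0+1.3)/2 × 6 = 51.9
  [9.5→10.5]: (1.3+0.8)/2 × 1 = 1.05
  [10.5→12.5]: (0.8+0.4)/2 × 2 = 1.2
  Sum = 154.275 ng/mL·h
k_e = ln2 / t½ = 0.693147 / 1.64 = 0.4227 h^-1
Extrapolated tail: C_last / k_e = 0.4 / 0.4227 = 0.946
AUC_0→∞ = 154.275 + 0.946 = 155.221 ng/mL·h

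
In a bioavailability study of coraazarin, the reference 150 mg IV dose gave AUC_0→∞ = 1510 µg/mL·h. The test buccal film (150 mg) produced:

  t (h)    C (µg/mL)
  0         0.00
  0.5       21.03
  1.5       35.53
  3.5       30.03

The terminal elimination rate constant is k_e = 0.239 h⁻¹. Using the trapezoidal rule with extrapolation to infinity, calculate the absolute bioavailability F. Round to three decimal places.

F = 0.149

Trapezoidal AUC_0→3.5 (buccal film):
  [0→0.5]: (0.00+21.03)/2 × 0.5 = 5.2575
  [0.5→1.5]: (21.03+35.53)/2 × 1 = 28.28
  [1.5→3.5]: (35.53+30.03)/2 × 2 = 65.56
  Sum = 99.0975 µg/mL·h
Tail: C_last/k_e = 30.03/0.239 = 125.649
AUC_0→∞ (buccal film) = 99.0975 + 125.649 = 224.7465 µg/mL·h
F = (AUC_ev/D_ev)/(AUC_iv/D_iv) = (224.7465/150)/(1510/150) = 1.49831/10.0667 = 0.1488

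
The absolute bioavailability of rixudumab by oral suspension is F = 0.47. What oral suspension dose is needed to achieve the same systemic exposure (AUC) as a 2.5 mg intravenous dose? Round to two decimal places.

For equal systemic exposure: F × D_ev = D_iv
D_ev = D_iv / F = 2.5 / 0.47 = 5.31915 mg

D_oral = 5.32 mg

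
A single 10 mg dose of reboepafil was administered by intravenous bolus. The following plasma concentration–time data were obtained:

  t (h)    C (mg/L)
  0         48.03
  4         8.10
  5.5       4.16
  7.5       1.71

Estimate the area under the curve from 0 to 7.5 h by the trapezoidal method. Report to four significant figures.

AUC = 127.3 mg/L·h

Trapezoidal AUC_0→7.5:
  [0→4]: (48.03+8.10)/2 × 4 = 112.26
  [4→5.5]: (8.10+4.16)/2 × 1.5 = 9.195
  [5.5→7.5]: (4.16+1.71)/2 × 2 = 5.87
  Sum = 127.325 mg/L·h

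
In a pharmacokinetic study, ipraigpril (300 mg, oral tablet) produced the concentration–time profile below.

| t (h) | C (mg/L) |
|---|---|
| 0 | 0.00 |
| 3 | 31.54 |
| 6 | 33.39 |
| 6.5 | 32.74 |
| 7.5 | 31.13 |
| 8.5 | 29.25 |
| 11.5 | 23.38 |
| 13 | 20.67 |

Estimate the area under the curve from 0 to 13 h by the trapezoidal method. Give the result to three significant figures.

AUC = 335 mg/L·h

Trapezoidal AUC_0→13:
  [0→3]: (0.00+31.54)/2 × 3 = 47.31
  [3→6]: (31.54+33.39)/2 × 3 = 97.395
  [6→6.5]: (33.39+32.74)/2 × 0.5 = 16.5325
  [6.5→7.5]: (32.74+31.13)/2 × 1 = 31.935
  [7.5→8.5]: (31.13+29.25)/2 × 1 = 30.19
  [8.5→11.5]: (29.25+23.38)/2 × 3 = 78.945
  [11.5→13]: (23.38+20.67)/2 × 1.5 = 33.0375
  Sum = 335.345 mg/L·h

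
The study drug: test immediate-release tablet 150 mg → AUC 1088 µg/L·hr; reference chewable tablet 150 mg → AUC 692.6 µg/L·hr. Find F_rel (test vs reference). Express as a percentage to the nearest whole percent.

F_rel = 157%

F_rel = (AUC_test/D_test) / (AUC_ref/D_ref)
      = (1088/150) / (692.6/150)
      = 7.25333 / 4.61733 = 1.5709 = 157.09%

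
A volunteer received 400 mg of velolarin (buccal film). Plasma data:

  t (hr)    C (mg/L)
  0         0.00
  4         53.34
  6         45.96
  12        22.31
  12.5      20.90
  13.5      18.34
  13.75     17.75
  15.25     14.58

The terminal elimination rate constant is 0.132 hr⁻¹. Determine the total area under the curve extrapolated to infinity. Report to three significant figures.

Trapezoidal AUC_0→15.25:
  [0→4]: (0.00+53.34)/2 × 4 = 106.68
  [4→6]: (53.34+45.96)/2 × 2 = 99.3
  [6→12]: (45.96+22.31)/2 × 6 = 204.81
  [12→12.5]: (22.31+20.90)/2 × 0.5 = 10.8025
  [12.5→13.5]: (20.90+18.34)/2 × 1 = 19.62
  [13.5→13.75]: (18.34+17.75)/2 × 0.25 = 4.51125
  [13.75→15.25]: (17.75+14.58)/2 × 1.5 = 24.2475
  Sum = 469.97125 mg/L·hr
Extrapolated tail: C_last / k_e = 14.58 / 0.132 = 110.455
AUC_0→∞ = 469.97125 + 110.455 = 580.42625 mg/L·hr

AUC = 580 mg/L·hr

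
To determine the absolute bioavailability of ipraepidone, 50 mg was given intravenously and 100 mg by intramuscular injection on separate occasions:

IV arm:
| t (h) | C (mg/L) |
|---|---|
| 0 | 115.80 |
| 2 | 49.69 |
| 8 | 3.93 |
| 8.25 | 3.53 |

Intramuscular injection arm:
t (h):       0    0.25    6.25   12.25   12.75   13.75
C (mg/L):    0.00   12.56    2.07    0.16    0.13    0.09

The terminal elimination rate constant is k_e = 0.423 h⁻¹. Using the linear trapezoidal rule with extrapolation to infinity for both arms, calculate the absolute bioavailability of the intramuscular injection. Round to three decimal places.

Trapezoidal AUC_0→8.25 (IV):
  [0→2]: (115.80+49.69)/2 × 2 = 165.49
  [2→8]: (49.69+3.93)/2 × 6 = 160.86
  [8→8.25]: (3.93+3.53)/2 × 0.25 = 0.9325
  Sum = 327.2825 mg/L·h
IV tail: 3.53/0.423 = 8.345; AUC_iv,0→∞ = 327.2825 + 8.345 = 335.6275 mg/L·h
Trapezoidal AUC_0→13.75 (intramuscular injection):
  [0→0.25]: (0.00+12.56)/2 × 0.25 = 1.57
  [0.25→6.25]: (12.56+2.07)/2 × 6 = 43.89
  [6.25→12.25]: (2.07+0.16)/2 × 6 = 6.69
  [12.25→12.75]: (0.16+0.13)/2 × 0.5 = 0.0725
  [12.75→13.75]: (0.13+0.09)/2 × 1 = 0.11
  Sum = 52.3325 mg/L·h
intramuscular injection tail: 0.09/0.423 = 0.213; AUC_ev,0→∞ = 52.3325 + 0.213 = 52.5455 mg/L·h
F = (AUC_ev/D_ev)/(AUC_iv/D_iv) = (52.5455/100)/(335.6275/50) = 0.525455/6.71255 = 0.0783

F = 0.078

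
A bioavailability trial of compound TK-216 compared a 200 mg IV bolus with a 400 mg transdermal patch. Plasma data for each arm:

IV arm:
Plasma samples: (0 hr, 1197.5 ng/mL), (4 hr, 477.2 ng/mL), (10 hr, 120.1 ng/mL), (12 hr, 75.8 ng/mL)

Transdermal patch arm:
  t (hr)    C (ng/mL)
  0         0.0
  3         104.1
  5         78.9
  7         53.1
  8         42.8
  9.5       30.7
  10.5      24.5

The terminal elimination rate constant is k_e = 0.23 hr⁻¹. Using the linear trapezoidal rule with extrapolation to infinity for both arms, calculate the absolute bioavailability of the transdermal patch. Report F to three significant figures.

F = 0.0625

Trapezoidal AUC_0→12 (IV):
  [0→4]: (1197.5+477.2)/2 × 4 = 3349.4
  [4→10]: (477.2+120.1)/2 × 6 = 1791.9
  [10→12]: (120.1+75.8)/2 × 2 = 195.9
  Sum = 5337.2 ng/mL·hr
IV tail: 75.8/0.23 = 329.565; AUC_iv,0→∞ = 5337.2 + 329.565 = 5666.765 ng/mL·hr
Trapezoidal AUC_0→10.5 (transdermal patch):
  [0→3]: (0.0+104.1)/2 × 3 = 156.15
  [3→5]: (104.1+78.9)/2 × 2 = 183.0
  [5→7]: (78.9+53.1)/2 × 2 = 132.0
  [7→8]: (53.1+42.8)/2 × 1 = 47.95
  [8→9.5]: (42.8+30.7)/2 × 1.5 = 55.125
  [9.5→10.5]: (30.7+24.5)/2 × 1 = 27.6
  Sum = 601.825 ng/mL·hr
transdermal patch tail: 24.5/0.23 = 106.522; AUC_ev,0→∞ = 601.825 + 106.522 = 708.347 ng/mL·hr
F = (AUC_ev/D_ev)/(AUC_iv/D_iv) = (708.347/400)/(5666.765/200) = 1.7708675/28.333825 = 0.0625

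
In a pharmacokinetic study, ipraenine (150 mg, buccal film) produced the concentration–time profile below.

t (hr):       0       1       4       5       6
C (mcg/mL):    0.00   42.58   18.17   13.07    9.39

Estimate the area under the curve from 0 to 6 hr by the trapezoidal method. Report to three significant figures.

Trapezoidal AUC_0→6:
  [0→1]: (0.00+42.58)/2 × 1 = 21.29
  [1→4]: (42.58+18.17)/2 × 3 = 91.125
  [4→5]: (18.17+13.07)/2 × 1 = 15.62
  [5→6]: (13.07+9.39)/2 × 1 = 11.23
  Sum = 139.265 mcg/mL·hr

AUC = 139 mcg/mL·hr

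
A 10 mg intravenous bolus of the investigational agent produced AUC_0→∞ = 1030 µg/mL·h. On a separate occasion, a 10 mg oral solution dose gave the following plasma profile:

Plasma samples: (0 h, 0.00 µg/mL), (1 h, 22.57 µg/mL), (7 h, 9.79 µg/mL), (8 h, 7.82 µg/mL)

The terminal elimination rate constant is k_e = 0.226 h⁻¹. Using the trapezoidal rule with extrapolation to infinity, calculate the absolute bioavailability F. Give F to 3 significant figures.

Trapezoidal AUC_0→8 (oral solution):
  [0→1]: (0.00+22.57)/2 × 1 = 11.285
  [1→7]: (22.57+9.79)/2 × 6 = 97.08
  [7→8]: (9.79+7.82)/2 × 1 = 8.805
  Sum = 117.17 µg/mL·h
Tail: C_last/k_e = 7.82/0.226 = 34.602
AUC_0→∞ (oral solution) = 117.17 + 34.602 = 151.772 µg/mL·h
F = (AUC_ev/D_ev)/(AUC_iv/D_iv) = (151.772/10)/(1030/10) = 15.1772/103 = 0.1474

F = 0.147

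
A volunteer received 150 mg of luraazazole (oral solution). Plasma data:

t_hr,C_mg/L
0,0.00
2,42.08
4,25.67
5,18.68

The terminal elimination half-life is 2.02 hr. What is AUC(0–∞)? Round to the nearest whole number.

Trapezoidal AUC_0→5:
  [0→2]: (0.00+42.08)/2 × 2 = 42.08
  [2→4]: (42.08+25.67)/2 × 2 = 67.75
  [4→5]: (25.67+18.68)/2 × 1 = 22.175
  Sum = 132.005 mg/L·hr
k_e = ln2 / t½ = 0.693147 / 2.02 = 0.3431 hr^-1
Extrapolated tail: C_last / k_e = 18.68 / 0.3431 = 54.445
AUC_0→∞ = 132.005 + 54.445 = 186.45 mg/L·hr

AUC = 186 mg/L·hr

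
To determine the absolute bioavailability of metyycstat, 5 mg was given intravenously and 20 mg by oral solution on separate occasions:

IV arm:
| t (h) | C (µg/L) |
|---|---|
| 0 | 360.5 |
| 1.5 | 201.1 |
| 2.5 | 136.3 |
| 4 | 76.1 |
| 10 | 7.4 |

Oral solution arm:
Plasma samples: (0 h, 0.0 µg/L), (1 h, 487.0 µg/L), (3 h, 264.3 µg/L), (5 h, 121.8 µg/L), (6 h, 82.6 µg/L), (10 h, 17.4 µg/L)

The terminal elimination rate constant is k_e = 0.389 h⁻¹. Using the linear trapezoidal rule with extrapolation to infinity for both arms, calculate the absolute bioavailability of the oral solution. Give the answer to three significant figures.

Trapezoidal AUC_0→10 (IV):
  [0→1.5]: (360.5+201.1)/2 × 1.5 = 421.2
  [1.5→2.5]: (201.1+136.3)/2 × 1 = 168.7
  [2.5→4]: (136.3+76.1)/2 × 1.5 = 159.3
  [4→10]: (76.1+7.4)/2 × 6 = 250.5
  Sum = 999.7 µg/L·h
IV tail: 7.4/0.389 = 19.023; AUC_iv,0→∞ = 999.7 + 19.023 = 1018.723 µg/L·h
Trapezoidal AUC_0→10 (oral solution):
  [0→1]: (0.0+487.0)/2 × 1 = 243.5
  [1→3]: (487.0+264.3)/2 × 2 = 751.3
  [3→5]: (264.3+121.8)/2 × 2 = 386.1
  [5→6]: (121.8+82.6)/2 × 1 = 102.2
  [6→10]: (82.6+17.4)/2 × 4 = 200.0
  Sum = 1683.1 µg/L·h
oral solution tail: 17.4/0.389 = 44.730; AUC_ev,0→∞ = 1683.1 + 44.730 = 1727.83 µg/L·h
F = (AUC_ev/D_ev)/(AUC_iv/D_iv) = (1727.83/20)/(1018.723/5) = 86.3915/203.7446 = 0.4240

F = 0.424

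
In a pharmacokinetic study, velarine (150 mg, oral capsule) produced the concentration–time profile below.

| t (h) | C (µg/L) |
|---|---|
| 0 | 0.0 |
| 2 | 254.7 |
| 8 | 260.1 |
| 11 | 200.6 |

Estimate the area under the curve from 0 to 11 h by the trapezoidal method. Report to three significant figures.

AUC = 2490 µg/L·h

Trapezoidal AUC_0→11:
  [0→2]: (0.0+254.7)/2 × 2 = 254.7
  [2→8]: (254.7+260.1)/2 × 6 = 1544.4
  [8→11]: (260.1+200.6)/2 × 3 = 691.05
  Sum = 2490.15 µg/L·h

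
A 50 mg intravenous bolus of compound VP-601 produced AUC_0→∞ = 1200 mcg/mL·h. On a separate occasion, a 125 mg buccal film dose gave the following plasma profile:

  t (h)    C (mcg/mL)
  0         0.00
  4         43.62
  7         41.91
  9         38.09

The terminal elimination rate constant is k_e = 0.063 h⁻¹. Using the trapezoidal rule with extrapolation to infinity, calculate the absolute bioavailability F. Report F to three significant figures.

Trapezoidal AUC_0→9 (buccal film):
  [0→4]: (0.00+43.62)/2 × 4 = 87.24
  [4→7]: (43.62+41.91)/2 × 3 = 128.295
  [7→9]: (41.91+38.09)/2 × 2 = 80.0
  Sum = 295.535 mcg/mL·h
Tail: C_last/k_e = 38.09/0.063 = 604.603
AUC_0→∞ (buccal film) = 295.535 + 604.603 = 900.138 mcg/mL·h
F = (AUC_ev/D_ev)/(AUC_iv/D_iv) = (900.138/125)/(1200/50) = 7.201104/24 = 0.3000

F = 0.300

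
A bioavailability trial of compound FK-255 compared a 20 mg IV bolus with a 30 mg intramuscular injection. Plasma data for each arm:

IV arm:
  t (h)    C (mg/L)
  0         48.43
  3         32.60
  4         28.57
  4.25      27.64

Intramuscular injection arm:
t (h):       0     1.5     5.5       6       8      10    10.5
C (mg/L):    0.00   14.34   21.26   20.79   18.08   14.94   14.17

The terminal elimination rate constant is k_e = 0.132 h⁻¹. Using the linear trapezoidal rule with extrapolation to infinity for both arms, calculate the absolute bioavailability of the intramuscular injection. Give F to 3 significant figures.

Trapezoidal AUC_0→4.25 (IV):
  [0→3]: (48.43+32.60)/2 × 3 = 121.545
  [3→4]: (32.60+28.57)/2 × 1 = 30.585
  [4→4.25]: (28.57+27.64)/2 × 0.25 = 7.02625
  Sum = 159.15625 mg/L·h
IV tail: 27.64/0.132 = 209.394; AUC_iv,0→∞ = 159.15625 + 209.394 = 368.55025 mg/L·h
Trapezoidal AUC_0→10.5 (intramuscular injection):
  [0→1.5]: (0.00+14.34)/2 × 1.5 = 10.755
  [1.5→5.5]: (14.34+21.26)/2 × 4 = 71.2
  [5.5→6]: (21.26+20.79)/2 × 0.5 = 10.5125
  [6→8]: (20.79+18.08)/2 × 2 = 38.87
  [8→10]: (18.08+14.94)/2 × 2 = 33.02
  [10→10.5]: (14.94+14.17)/2 × 0.5 = 7.2775
  Sum = 171.635 mg/L·h
intramuscular injection tail: 14.17/0.132 = 107.348; AUC_ev,0→∞ = 171.635 + 107.348 = 278.983 mg/L·h
F = (AUC_ev/D_ev)/(AUC_iv/D_iv) = (278.983/30)/(368.55025/20) = 9.29943/18.4275 = 0.5046

F = 0.505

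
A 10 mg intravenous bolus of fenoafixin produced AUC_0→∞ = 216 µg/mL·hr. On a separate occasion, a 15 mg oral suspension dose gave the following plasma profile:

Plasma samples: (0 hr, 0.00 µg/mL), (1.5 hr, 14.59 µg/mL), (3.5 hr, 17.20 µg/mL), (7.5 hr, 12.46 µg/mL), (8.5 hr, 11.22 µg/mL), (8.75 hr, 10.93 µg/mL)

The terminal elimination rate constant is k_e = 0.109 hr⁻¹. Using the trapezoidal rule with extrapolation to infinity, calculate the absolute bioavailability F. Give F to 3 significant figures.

Trapezoidal AUC_0→8.75 (oral suspension):
  [0→1.5]: (0.00+14.59)/2 × 1.5 = 10.9425
  [1.5→3.5]: (14.59+17.20)/2 × 2 = 31.79
  [3.5→7.5]: (17.20+12.46)/2 × 4 = 59.32
  [7.5→8.5]: (12.46+11.22)/2 × 1 = 11.84
  [8.5→8.75]: (11.22+10.93)/2 × 0.25 = 2.76875
  Sum = 116.66125 µg/mL·hr
Tail: C_last/k_e = 10.93/0.109 = 100.275
AUC_0→∞ (oral suspension) = 116.66125 + 100.275 = 216.93625 µg/mL·hr
F = (AUC_ev/D_ev)/(AUC_iv/D_iv) = (216.93625/15)/(216/10) = 14.4624/21.6 = 0.6696

F = 0.670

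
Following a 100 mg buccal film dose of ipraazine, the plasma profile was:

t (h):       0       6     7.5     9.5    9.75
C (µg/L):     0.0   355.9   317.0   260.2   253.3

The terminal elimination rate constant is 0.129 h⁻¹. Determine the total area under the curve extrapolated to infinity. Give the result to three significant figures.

Trapezoidal AUC_0→9.75:
  [0→6]: (0.0+355.9)/2 × 6 = 1067.7
  [6→7.5]: (355.9+317.0)/2 × 1.5 = 504.675
  [7.5→9.5]: (317.0+260.2)/2 × 2 = 577.2
  [9.5→9.75]: (260.2+253.3)/2 × 0.25 = 64.1875
  Sum = 2213.7625 µg/L·h
Extrapolated tail: C_last / k_e = 253.3 / 0.129 = 1963.566
AUC_0→∞ = 2213.7625 + 1963.566 = 4177.3285 µg/L·h

AUC = 4180 µg/L·h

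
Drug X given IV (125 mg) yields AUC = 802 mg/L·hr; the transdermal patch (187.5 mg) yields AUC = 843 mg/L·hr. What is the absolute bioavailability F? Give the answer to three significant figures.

F = (AUC_ev / D_ev) / (AUC_iv / D_iv)
  = (843/187.5) / (802/125)
  = 4.496 / 6.416 = 0.7007

F = 0.701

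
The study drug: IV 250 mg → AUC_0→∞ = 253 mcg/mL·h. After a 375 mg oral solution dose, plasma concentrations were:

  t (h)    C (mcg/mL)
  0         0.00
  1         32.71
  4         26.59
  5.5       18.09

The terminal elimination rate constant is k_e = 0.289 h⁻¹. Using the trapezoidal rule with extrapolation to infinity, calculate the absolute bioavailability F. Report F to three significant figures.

Trapezoidal AUC_0→5.5 (oral solution):
  [0→1]: (0.00+32.71)/2 × 1 = 16.355
  [1→4]: (32.71+26.59)/2 × 3 = 88.95
  [4→5.5]: (26.59+18.09)/2 × 1.5 = 33.51
  Sum = 138.815 mcg/mL·h
Tail: C_last/k_e = 18.09/0.289 = 62.595
AUC_0→∞ (oral solution) = 138.815 + 62.595 = 201.41 mcg/mL·h
F = (AUC_ev/D_ev)/(AUC_iv/D_iv) = (201.41/375)/(253/250) = 0.537093/1.012 = 0.5307

F = 0.531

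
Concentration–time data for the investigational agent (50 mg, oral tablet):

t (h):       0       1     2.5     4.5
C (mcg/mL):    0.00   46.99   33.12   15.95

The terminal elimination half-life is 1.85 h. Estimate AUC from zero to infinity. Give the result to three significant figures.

AUC = 175 mcg/mL·h

Trapezoidal AUC_0→4.5:
  [0→1]: (0.00+46.99)/2 × 1 = 23.495
  [1→2.5]: (46.99+33.12)/2 × 1.5 = 60.0825
  [2.5→4.5]: (33.12+15.95)/2 × 2 = 49.07
  Sum = 132.6475 mcg/mL·h
k_e = ln2 / t½ = 0.693147 / 1.85 = 0.3747 h^-1
Extrapolated tail: C_last / k_e = 15.95 / 0.3747 = 42.567
AUC_0→∞ = 132.6475 + 42.567 = 175.2145 mcg/mL·h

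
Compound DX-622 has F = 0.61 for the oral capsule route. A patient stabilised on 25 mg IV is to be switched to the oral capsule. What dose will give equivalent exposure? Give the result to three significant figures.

D_oral = 41.0 mg

For equal systemic exposure: F × D_ev = D_iv
D_ev = D_iv / F = 25 / 0.61 = 40.9836 mg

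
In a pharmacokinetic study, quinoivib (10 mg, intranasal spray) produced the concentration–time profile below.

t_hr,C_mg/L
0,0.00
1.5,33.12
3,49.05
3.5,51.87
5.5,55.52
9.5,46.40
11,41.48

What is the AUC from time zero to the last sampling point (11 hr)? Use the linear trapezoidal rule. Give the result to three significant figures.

AUC = 489 mg/L·hr

Trapezoidal AUC_0→11:
  [0→1.5]: (0.00+33.12)/2 × 1.5 = 24.84
  [1.5→3]: (33.12+49.05)/2 × 1.5 = 61.6275
  [3→3.5]: (49.05+51.87)/2 × 0.5 = 25.23
  [3.5→5.5]: (51.87+55.52)/2 × 2 = 107.39
  [5.5→9.5]: (55.52+46.40)/2 × 4 = 203.84
  [9.5→11]: (46.40+41.48)/2 × 1.5 = 65.91
  Sum = 488.8375 mg/L·hr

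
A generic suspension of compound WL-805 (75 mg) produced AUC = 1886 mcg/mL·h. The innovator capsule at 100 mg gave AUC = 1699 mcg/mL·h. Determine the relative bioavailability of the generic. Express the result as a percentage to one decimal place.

F_rel = (AUC_test/D_test) / (AUC_ref/D_ref)
      = (1886/75) / (1699/100)
      = 25.1467 / 16.99 = 1.4801 = 148.01%

F_rel = 148.0%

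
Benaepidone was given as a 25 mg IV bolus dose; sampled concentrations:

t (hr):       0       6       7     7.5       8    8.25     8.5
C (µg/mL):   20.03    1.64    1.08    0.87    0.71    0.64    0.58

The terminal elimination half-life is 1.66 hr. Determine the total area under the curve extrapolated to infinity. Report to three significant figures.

AUC = 69.0 µg/mL·hr

Trapezoidal AUC_0→8.5:
  [0→6]: (20.03+1.64)/2 × 6 = 65.01
  [6→7]: (1.64+1.08)/2 × 1 = 1.36
  [7→7.5]: (1.08+0.87)/2 × 0.5 = 0.4875
  [7.5→8]: (0.87+0.71)/2 × 0.5 = 0.395
  [8→8.25]: (0.71+0.64)/2 × 0.25 = 0.16875
  [8.25→8.5]: (0.64+0.58)/2 × 0.25 = 0.1525
  Sum = 67.57375 µg/mL·hr
k_e = ln2 / t½ = 0.693147 / 1.66 = 0.4176 hr^-1
Extrapolated tail: C_last / k_e = 0.58 / 0.4176 = 1.389
AUC_0→∞ = 67.57375 + 1.389 = 68.96275 µg/mL·hr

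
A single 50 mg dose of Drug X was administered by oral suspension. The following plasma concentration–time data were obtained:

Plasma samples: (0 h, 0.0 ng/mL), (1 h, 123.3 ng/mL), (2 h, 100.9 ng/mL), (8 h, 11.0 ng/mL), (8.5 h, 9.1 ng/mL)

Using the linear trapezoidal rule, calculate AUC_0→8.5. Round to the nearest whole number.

Trapezoidal AUC_0→8.5:
  [0→1]: (0.0+123.3)/2 × 1 = 61.65
  [1→2]: (123.3+100.9)/2 × 1 = 112.1
  [2→8]: (100.9+11.0)/2 × 6 = 335.7
  [8→8.5]: (11.0+9.1)/2 × 0.5 = 5.025
  Sum = 514.475 ng/mL·h

AUC = 514 ng/mL·h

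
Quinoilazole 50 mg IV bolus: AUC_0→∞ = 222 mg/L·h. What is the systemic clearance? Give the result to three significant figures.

CL = 0.225 L/h

CL = Dose_iv / AUC_0→∞
   = 50 / 222 = 0.225225 L/h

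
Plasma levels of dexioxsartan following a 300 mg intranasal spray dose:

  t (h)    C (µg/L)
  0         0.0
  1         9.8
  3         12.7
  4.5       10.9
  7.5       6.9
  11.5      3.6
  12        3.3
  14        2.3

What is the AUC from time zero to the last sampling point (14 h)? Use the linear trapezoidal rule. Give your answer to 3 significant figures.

AUC = 100 µg/L·h

Trapezoidal AUC_0→14:
  [0→1]: (0.0+9.8)/2 × 1 = 4.9
  [1→3]: (9.8+12.7)/2 × 2 = 22.5
  [3→4.5]: (12.7+10.9)/2 × 1.5 = 17.7
  [4.5→7.5]: (10.9+6.9)/2 × 3 = 26.7
  [7.5→11.5]: (6.9+3.6)/2 × 4 = 21.0
  [11.5→12]: (3.6+3.3)/2 × 0.5 = 1.725
  [12→14]: (3.3+2.3)/2 × 2 = 5.6
  Sum = 100.125 µg/L·h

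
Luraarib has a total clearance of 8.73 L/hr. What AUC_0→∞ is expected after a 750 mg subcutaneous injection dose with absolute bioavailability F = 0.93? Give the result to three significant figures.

AUC = 79.9 mg/L·hr

AUC_0→∞ = F × Dose / CL
        = 0.93 × 750 / 8.73 = 79.8969 mg/L·hr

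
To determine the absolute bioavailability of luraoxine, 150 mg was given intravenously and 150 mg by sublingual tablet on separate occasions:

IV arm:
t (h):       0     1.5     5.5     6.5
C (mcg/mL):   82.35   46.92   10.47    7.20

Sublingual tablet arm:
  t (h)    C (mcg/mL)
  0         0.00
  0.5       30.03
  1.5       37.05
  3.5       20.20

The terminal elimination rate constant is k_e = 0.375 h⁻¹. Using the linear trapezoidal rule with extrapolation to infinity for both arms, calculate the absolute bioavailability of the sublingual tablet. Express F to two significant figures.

F = 0.63

Trapezoidal AUC_0→6.5 (IV):
  [0→1.5]: (82.35+46.92)/2 × 1.5 = 96.9525
  [1.5→5.5]: (46.92+10.47)/2 × 4 = 114.78
  [5.5→6.5]: (10.47+7.20)/2 × 1 = 8.835
  Sum = 220.5675 mcg/mL·h
IV tail: 7.20/0.375 = 19.200; AUC_iv,0→∞ = 220.5675 + 19.200 = 239.7675 mcg/mL·h
Trapezoidal AUC_0→3.5 (sublingual tablet):
  [0→0.5]: (0.00+30.03)/2 × 0.5 = 7.5075
  [0.5→1.5]: (30.03+37.05)/2 × 1 = 33.54
  [1.5→3.5]: (37.05+20.20)/2 × 2 = 57.25
  Sum = 98.2975 mcg/mL·h
sublingual tablet tail: 20.20/0.375 = 53.867; AUC_ev,0→∞ = 98.2975 + 53.867 = 152.1645 mcg/mL·h
F = (AUC_ev/D_ev)/(AUC_iv/D_iv) = (152.1645/150)/(239.7675/150) = 1.01443/1.59845 = 0.6346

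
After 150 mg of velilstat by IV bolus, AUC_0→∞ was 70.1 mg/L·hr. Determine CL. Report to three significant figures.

CL = Dose_iv / AUC_0→∞
   = 150 / 70.1 = 2.1398 L/hr

CL = 2.14 L/hr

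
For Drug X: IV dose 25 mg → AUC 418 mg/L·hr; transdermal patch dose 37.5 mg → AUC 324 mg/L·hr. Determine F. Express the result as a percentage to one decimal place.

F = (AUC_ev / D_ev) / (AUC_iv / D_iv)
  = (324/37.5) / (418/25)
  = 8.64 / 16.72 = 0.5167
  = 51.67%

F = 51.7%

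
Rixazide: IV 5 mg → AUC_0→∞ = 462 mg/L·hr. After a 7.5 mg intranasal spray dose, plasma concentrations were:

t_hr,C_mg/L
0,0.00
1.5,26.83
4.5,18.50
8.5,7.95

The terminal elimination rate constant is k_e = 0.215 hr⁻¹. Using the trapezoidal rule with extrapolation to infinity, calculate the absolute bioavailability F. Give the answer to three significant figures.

F = 0.257

Trapezoidal AUC_0→8.5 (intranasal spray):
  [0→1.5]: (0.00+26.83)/2 × 1.5 = 20.1225
  [1.5→4.5]: (26.83+18.50)/2 × 3 = 67.995
  [4.5→8.5]: (18.50+7.95)/2 × 4 = 52.9
  Sum = 141.0175 mg/L·hr
Tail: C_last/k_e = 7.95/0.215 = 36.977
AUC_0→∞ (intranasal spray) = 141.0175 + 36.977 = 177.9945 mg/L·hr
F = (AUC_ev/D_ev)/(AUC_iv/D_iv) = (177.9945/7.5)/(462/5) = 23.7326/92.4 = 0.2568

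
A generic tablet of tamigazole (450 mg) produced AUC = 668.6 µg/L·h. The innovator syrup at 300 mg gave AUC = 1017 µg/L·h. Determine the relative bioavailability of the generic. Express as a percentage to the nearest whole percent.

F_rel = 44%

F_rel = (AUC_test/D_test) / (AUC_ref/D_ref)
      = (668.6/450) / (1017/300)
      = 1.48578 / 3.39 = 0.4383 = 43.83%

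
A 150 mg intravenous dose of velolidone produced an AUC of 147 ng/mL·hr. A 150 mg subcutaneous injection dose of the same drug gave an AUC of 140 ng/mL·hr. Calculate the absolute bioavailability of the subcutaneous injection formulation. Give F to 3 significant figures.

F = (AUC_ev / D_ev) / (AUC_iv / D_iv)
  = (140/150) / (147/150)
  = 0.933333 / 0.98 = 0.9524

F = 0.952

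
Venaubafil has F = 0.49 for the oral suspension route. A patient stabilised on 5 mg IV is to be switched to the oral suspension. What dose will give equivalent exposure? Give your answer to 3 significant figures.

For equal systemic exposure: F × D_ev = D_iv
D_ev = D_iv / F = 5 / 0.49 = 10.2041 mg

D_oral = 10.2 mg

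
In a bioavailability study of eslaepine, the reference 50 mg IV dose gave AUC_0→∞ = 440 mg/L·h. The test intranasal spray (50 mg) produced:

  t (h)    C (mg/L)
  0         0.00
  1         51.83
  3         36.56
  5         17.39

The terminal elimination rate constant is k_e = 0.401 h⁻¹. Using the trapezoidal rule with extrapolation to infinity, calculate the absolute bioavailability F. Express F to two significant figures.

Trapezoidal AUC_0→5 (intranasal spray):
  [0→1]: (0.00+51.83)/2 × 1 = 25.915
  [1→3]: (51.83+36.56)/2 × 2 = 88.39
  [3→5]: (36.56+17.39)/2 × 2 = 53.95
  Sum = 168.255 mg/L·h
Tail: C_last/k_e = 17.39/0.401 = 43.367
AUC_0→∞ (intranasal spray) = 168.255 + 43.367 = 211.622 mg/L·h
F = (AUC_ev/D_ev)/(AUC_iv/D_iv) = (211.622/50)/(440/50) = 4.23244/8.8 = 0.4810

F = 0.48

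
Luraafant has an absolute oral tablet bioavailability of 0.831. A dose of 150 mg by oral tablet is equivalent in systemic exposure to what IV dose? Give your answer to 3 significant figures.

D_iv = 125 mg

Systemic exposure from an extravascular dose = F × D_ev, so the equivalent IV dose is F × D_ev.
D_iv = F × D_ev = 0.831 × 150 = 124.65 mg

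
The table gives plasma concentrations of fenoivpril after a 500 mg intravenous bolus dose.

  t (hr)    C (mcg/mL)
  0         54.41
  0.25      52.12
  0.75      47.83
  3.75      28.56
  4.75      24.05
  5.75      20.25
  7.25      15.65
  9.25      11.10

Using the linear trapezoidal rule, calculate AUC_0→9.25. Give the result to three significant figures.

AUC = 255 mcg/mL·hr

Trapezoidal AUC_0→9.25:
  [0→0.25]: (54.41+52.12)/2 × 0.25 = 13.31625
  [0.25→0.75]: (52.12+47.83)/2 × 0.5 = 24.9875
  [0.75→3.75]: (47.83+28.56)/2 × 3 = 114.585
  [3.75→4.75]: (28.56+24.05)/2 × 1 = 26.305
  [4.75→5.75]: (24.05+20.25)/2 × 1 = 22.15
  [5.75→7.25]: (20.25+15.65)/2 × 1.5 = 26.925
  [7.25→9.25]: (15.65+11.10)/2 × 2 = 26.75
  Sum = 255.01875 mcg/mL·hr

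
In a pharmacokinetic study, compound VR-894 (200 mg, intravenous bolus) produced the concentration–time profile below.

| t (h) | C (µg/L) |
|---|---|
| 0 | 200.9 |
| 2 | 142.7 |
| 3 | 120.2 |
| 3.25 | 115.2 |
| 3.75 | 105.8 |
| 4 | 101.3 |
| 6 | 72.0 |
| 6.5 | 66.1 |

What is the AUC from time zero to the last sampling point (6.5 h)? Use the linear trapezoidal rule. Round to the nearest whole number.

AUC = 793 µg/L·h

Trapezoidal AUC_0→6.5:
  [0→2]: (200.9+142.7)/2 × 2 = 343.6
  [2→3]: (142.7+120.2)/2 × 1 = 131.45
  [3→3.25]: (120.2+115.2)/2 × 0.25 = 29.425
  [3.25→3.75]: (115.2+105.8)/2 × 0.5 = 55.25
  [3.75→4]: (105.8+101.3)/2 × 0.25 = 25.8875
  [4→6]: (101.3+72.0)/2 × 2 = 173.3
  [6→6.5]: (72.0+66.1)/2 × 0.5 = 34.525
  Sum = 793.4375 µg/L·h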